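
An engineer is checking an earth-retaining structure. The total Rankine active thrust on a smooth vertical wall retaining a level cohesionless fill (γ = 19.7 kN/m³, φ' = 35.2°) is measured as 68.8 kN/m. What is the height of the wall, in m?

5.10 m

K_a = 0.2687. P_a = ½ K_a γ H² ⇒ H = √(2P_a/(K_a γ)).
H = √(2×68.8/(0.2687×19.7)) = 5.099 m.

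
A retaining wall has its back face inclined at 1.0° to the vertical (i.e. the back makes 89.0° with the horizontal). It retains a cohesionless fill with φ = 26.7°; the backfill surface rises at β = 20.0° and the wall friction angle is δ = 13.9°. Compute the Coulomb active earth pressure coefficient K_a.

0.506

K_a = sin²(α+φ) / [sin²α · sin(α−δ) · (1 + √{sin(φ+δ)sin(φ−β) / (sin(α−δ)sin(α+β))})²].
With α = 89.0°, φ = 26.7°, δ = 13.9°, β = 20.0°: K_a = 0.5064.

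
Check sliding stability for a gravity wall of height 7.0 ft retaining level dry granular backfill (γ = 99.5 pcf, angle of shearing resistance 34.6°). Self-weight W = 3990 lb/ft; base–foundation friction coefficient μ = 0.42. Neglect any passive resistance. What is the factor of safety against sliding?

K_a = tan²(45° − 34.6°/2) = 0.2756.
P_a = ½K_aγH² = 0.5×0.2756×99.5×7.0² = 671.9 lb/ft, acting at H/3 = 2.333 ft above the base.
FS_sliding = μW / P_a = 0.42×3990 / 671.9 = 2.494.

2.49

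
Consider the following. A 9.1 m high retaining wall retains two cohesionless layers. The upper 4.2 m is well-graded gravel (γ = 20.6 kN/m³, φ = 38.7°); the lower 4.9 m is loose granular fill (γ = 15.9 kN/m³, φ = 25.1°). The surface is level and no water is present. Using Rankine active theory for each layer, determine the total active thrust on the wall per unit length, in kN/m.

290 kN/m

K_a1 = tan²(45°−38.7°/2) = 0.2306; K_a2 = tan²(45°−25.1°/2) = 0.4043.
Layer 1: σ at base = K_a1 γ₁ h₁ = 19.95 kPa; P₁ = ½×19.95×4.2 = 41.90.
Layer 2: σ_v at top = γ₁h₁ = 86.52; σ_h top = K_a2×86.52 = 34.98; σ_h base = K_a2×(86.52+15.9×4.9) = 66.48.
P₂ = ½(34.98+66.48)×4.9 = 248.6. Total P_a = 41.90+248.6 = 290.5 kN/m.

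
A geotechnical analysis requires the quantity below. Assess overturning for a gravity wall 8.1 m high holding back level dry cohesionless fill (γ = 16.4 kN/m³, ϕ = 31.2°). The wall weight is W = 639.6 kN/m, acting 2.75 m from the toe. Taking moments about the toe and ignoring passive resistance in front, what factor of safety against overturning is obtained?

K_a = tan²(45° − 31.2°/2) = 0.3175.
P_a = ½K_aγH² = 0.5×0.3175×16.4×8.1² = 170.8 kN/m, acting at H/3 = 2.700 m above the base.
Overturning moment M_o = P_a × H/3 = 170.8 × 2.700 = 461.2.
Resisting moment M_r = W × 2.75 = 639.6 × 2.75 = 1759.
FS_overturning = M_r/M_o = 1759/461.2 = 3.814.

3.81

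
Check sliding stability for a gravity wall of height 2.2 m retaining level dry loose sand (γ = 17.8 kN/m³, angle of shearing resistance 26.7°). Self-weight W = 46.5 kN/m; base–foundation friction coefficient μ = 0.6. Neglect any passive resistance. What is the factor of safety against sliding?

K_a = tan²(45° − 26.7°/2) = 0.3800.
P_a = ½K_aγH² = 0.5×0.3800×17.8×2.2² = 16.37 kN/m, acting at H/3 = 0.7333 m above the base.
FS_sliding = μW / P_a = 0.6×46.5 / 16.37 = 1.705.

1.70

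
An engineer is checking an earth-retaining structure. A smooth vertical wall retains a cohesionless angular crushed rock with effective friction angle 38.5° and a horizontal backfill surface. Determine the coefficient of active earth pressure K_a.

0.233

K_a = (1 − sin φ)/(1 + sin φ) = (1 − sin 38.5°)/(1 + sin 38.5°) = 0.2327.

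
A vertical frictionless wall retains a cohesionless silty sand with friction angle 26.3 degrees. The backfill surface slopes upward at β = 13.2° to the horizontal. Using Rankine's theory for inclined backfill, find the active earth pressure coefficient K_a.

K_a = cos β · (cos β − √(cos²β − cos²φ)) / (cos β + √(cos²β − cos²φ)).
cos β = 0.9736, cos φ = 0.8965, √(cos²β − cos²φ) = 0.3797.
K_a = 0.9736 × (0.9736 − 0.3797)/(0.9736 + 0.3797) = 0.4273.

0.427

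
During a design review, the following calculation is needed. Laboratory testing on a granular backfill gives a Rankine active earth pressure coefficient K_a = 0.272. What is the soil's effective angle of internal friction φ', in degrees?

K_a = tan²(45° − φ/2) ⇒ 45° − φ/2 = arctan(√0.272) = 27.54°.
φ = 2(45° − 27.54°) = 34.91°.

34.9°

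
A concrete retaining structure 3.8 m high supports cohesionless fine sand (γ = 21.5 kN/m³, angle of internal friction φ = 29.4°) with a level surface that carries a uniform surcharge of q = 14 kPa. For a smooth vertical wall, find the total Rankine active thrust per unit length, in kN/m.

K_a = tan²(45° − φ/2) = 0.3415.
Soil triangle: ½ K_a γ H² = 0.5×0.3415×21.5×3.8² = 53.01 kN/m.
Surcharge rectangle: K_a q H = 0.3415×14×3.8 = 18.17 kN/m.
Total = 53.01 + 18.17 = 71.17 kN/m.

71.2 kN/m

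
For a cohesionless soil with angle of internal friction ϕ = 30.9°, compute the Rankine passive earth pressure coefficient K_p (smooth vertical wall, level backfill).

K_p = (1 + sin φ)/(1 − sin φ) = tan²(45° + 30.9°/2) = 3.111.

3.11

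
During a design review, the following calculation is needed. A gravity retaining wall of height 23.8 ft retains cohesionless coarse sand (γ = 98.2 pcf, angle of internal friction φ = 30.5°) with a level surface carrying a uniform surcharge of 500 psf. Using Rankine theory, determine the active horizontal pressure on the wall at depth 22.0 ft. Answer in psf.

K_a = (1 − sin φ)/(1 + sin φ) = 0.3267.
σ_v = γz + q = 98.2 × 22.0 + 500 = 2660 psf.
σ_h = K_a σ_v = 0.3267 × 2660 = 869.1 psf.

869 psf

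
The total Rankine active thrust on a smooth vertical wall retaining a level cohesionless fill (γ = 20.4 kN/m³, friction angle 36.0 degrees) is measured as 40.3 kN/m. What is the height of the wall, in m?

K_a = 0.2596. P_a = ½ K_a γ H² ⇒ H = √(2P_a/(K_a γ)).
H = √(2×40.3/(0.2596×20.4)) = 3.901 m.

3.90 m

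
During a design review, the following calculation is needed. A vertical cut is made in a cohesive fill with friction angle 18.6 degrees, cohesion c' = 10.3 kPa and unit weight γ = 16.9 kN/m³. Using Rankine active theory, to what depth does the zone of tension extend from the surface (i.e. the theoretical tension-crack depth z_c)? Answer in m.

K_a = tan²(45° − 18.6°/2) = 0.5163; √K_a = 0.7186.
The active pressure is zero where K_a γ z = 2c√K_a, so z_c = 2c/(γ√K_a) = 2×10.3/(16.9×0.7186) = 1.696 m.

1.70 m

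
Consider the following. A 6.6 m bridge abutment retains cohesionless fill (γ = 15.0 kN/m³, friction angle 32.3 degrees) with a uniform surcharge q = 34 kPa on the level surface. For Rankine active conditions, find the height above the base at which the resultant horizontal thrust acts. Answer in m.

2.65 m

K_a = 0.3035.
Triangular part P₁ = ½K_aγH² = 99.15 at H/3 = 2.200 m; rectangular part P₂ = K_a q H = 68.10 at H/2 = 3.300 m.
ȳ = (P₁·2.200 + P₂·3.300)/(P₁+P₂) = 2.648 m.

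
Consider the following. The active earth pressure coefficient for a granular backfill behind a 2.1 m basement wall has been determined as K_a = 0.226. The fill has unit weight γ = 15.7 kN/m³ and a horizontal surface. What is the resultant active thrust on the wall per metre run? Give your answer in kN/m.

7.82 kN/m

P = ½ K_a γ H² = 0.5 × 0.226 × 15.7 × 2.1² = 7.824 kN/m.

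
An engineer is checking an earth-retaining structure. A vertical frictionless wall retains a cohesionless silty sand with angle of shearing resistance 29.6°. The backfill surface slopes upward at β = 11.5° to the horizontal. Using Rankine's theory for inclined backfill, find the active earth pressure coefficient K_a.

0.361

K_a = cos β · (cos β − √(cos²β − cos²φ)) / (cos β + √(cos²β − cos²φ)).
cos β = 0.9799, cos φ = 0.8695, √(cos²β − cos²φ) = 0.4519.
K_a = 0.9799 × (0.9799 − 0.4519)/(0.9799 + 0.4519) = 0.3614.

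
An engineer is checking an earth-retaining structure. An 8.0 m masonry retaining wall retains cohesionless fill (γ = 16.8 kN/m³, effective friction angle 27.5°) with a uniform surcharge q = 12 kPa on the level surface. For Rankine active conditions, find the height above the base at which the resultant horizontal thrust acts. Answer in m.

K_a = 0.3682.
Triangular part P₁ = ½K_aγH² = 198.0 at H/3 = 2.667 m; rectangular part P₂ = K_a q H = 35.35 at H/2 = 4.000 m.
ȳ = (P₁·2.667 + P₂·4.000)/(P₁+P₂) = 2.869 m.

2.87 m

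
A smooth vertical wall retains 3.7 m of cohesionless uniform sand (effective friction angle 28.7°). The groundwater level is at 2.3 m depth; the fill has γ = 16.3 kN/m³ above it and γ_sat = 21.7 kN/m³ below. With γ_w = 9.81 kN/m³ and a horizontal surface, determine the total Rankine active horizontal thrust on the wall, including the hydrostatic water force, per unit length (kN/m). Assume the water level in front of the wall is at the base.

47.3 kN/m

K_a = tan²(45° − φ/2) = 0.3511.
γ' = 21.7 − 9.81 = 11.89 kN/m³. Depth below WT = 1.4 m.
σ'_h at WT = K_a γ d_w = 13.16 kPa; at base = 13.16 + K_a γ' × 1.4 = 19.01 kPa.
P₁ (0–2.3 m) = ½×13.16×2.3 = 15.14. P₂ (2.3–3.7 m) = ½(13.16+19.01)×1.4 = 22.52.
P_w = ½ γ_w h₂² = 0.5×9.81×1.4² = 9.614. Total = 15.14+22.52+9.614 = 47.27 kN/m.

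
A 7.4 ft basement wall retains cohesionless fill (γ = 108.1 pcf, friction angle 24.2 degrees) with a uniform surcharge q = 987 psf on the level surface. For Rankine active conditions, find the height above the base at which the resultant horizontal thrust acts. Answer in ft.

3.34 ft

K_a = 0.4185.
Triangular part P₁ = ½K_aγH² = 1239 at H/3 = 2.467 ft; rectangular part P₂ = K_a q H = 3057 at H/2 = 3.700 ft.
ȳ = (P₁·2.467 + P₂·3.700)/(P₁+P₂) = 3.344 ft.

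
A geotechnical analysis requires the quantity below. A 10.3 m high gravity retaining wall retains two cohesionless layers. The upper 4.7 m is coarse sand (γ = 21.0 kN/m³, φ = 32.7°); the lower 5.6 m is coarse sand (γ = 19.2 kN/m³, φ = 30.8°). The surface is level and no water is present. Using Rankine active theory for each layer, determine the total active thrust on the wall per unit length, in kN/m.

K_a1 = tan²(45°−32.7°/2) = 0.2985; K_a2 = tan²(45°−30.8°/2) = 0.3227.
Layer 1: σ at base = K_a1 γ₁ h₁ = 29.46 kPa; P₁ = ½×29.46×4.7 = 69.24.
Layer 2: σ_v at top = γ₁h₁ = 98.70; σ_h top = K_a2×98.70 = 31.85; σ_h base = K_a2×(98.70+19.2×5.6) = 66.55.
P₂ = ½(31.85+66.55)×5.6 = 275.5. Total P_a = 69.24+275.5 = 344.8 kN/m.

345 kN/m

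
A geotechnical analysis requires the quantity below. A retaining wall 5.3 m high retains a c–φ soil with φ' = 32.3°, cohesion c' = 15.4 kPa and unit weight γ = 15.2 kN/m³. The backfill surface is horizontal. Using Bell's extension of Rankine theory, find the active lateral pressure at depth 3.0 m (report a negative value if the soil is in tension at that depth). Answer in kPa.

-3.13 kPa

K_a = (1 − sin φ)/(1 + sin φ) = 0.3035.
σ_a = K_a γ z − 2c√K_a = 0.3035×15.2×3.0 − 2×15.4×0.5509 = -3.129 kPa.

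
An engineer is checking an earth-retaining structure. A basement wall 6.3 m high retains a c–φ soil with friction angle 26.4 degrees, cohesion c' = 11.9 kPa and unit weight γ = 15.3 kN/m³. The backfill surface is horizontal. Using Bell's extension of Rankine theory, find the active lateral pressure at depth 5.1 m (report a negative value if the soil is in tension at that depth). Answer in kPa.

15.2 kPa

K_a = (1 − sin φ)/(1 + sin φ) = 0.3844.
σ_a = K_a γ z − 2c√K_a = 0.3844×15.3×5.1 − 2×11.9×0.6200 = 15.24 kPa.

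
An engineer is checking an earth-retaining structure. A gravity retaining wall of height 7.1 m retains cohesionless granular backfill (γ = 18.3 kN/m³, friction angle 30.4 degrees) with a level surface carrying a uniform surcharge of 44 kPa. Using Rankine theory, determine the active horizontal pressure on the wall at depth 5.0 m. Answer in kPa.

44.4 kPa

K_a = (1 − sin φ)/(1 + sin φ) = 0.3280.
σ_v = γz + q = 18.3 × 5.0 + 44 = 135.5 kPa.
σ_h = K_a σ_v = 0.3280 × 135.5 = 44.44 kPa.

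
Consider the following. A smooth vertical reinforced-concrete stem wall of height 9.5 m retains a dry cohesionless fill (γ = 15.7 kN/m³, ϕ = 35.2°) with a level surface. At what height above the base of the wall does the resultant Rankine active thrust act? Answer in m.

3.17 m

K_a = 0.2687.
The pressure distribution is triangular, so the resultant acts at H/3 above the base = 9.5/3 = 3.167 m.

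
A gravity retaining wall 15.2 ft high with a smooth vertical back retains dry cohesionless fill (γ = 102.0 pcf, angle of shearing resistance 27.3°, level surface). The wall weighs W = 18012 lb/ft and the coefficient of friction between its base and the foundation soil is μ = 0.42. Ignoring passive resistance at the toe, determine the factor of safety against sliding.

1.73

K_a = tan²(45° − 27.3°/2) = 0.3711.
P_a = ½K_aγH² = 0.5×0.3711×102.0×15.2² = 4373 lb/ft, acting at H/3 = 5.067 ft above the base.
FS_sliding = μW / P_a = 0.42×18012 / 4373 = 1.730.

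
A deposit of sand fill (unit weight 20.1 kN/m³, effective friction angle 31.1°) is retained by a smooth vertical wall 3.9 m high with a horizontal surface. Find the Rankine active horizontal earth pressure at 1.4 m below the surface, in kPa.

8.97 kPa

K_a = (1 − sin φ)/(1 + sin φ) = 0.3188.
σ_h = K_a γ z = 0.3188 × 20.1 × 1.4 = 8.971 kPa.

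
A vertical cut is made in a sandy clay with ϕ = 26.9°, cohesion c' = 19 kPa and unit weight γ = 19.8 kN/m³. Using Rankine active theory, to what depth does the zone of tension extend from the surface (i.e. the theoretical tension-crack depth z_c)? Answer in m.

3.13 m

K_a = tan²(45° − 26.9°/2) = 0.3770; √K_a = 0.6140.
The active pressure is zero where K_a γ z = 2c√K_a, so z_c = 2c/(γ√K_a) = 2×19/(19.8×0.6140) = 3.126 m.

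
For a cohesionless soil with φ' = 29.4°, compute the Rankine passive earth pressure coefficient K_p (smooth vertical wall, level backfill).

2.93

K_p = (1 + sin φ)/(1 − sin φ) = tan²(45° + 29.4°/2) = 2.929.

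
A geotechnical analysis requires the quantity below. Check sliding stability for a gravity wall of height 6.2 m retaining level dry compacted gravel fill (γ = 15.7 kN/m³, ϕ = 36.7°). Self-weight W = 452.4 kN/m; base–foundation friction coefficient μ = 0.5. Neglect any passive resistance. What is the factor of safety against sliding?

K_a = tan²(45° − 36.7°/2) = 0.2519.
P_a = ½K_aγH² = 0.5×0.2519×15.7×6.2² = 76.00 kN/m, acting at H/3 = 2.067 m above the base.
FS_sliding = μW / P_a = 0.5×452.4 / 76.00 = 2.976.

2.98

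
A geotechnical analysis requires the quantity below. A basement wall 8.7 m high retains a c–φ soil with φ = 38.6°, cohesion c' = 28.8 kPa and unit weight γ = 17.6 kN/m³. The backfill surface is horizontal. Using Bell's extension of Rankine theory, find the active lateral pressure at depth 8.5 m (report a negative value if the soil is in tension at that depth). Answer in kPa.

K_a = (1 − sin φ)/(1 + sin φ) = 0.2316.
σ_a = K_a γ z − 2c√K_a = 0.2316×17.6×8.5 − 2×28.8×0.4813 = 6.929 kPa.

6.93 kPa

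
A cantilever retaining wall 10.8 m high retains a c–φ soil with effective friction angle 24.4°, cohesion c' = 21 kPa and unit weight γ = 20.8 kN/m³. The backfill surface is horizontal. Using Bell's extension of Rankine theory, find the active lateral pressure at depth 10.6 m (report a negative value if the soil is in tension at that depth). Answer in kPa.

64.5 kPa

K_a = (1 − sin φ)/(1 + sin φ) = 0.4153.
σ_a = K_a γ z − 2c√K_a = 0.4153×20.8×10.6 − 2×21×0.6445 = 64.50 kPa.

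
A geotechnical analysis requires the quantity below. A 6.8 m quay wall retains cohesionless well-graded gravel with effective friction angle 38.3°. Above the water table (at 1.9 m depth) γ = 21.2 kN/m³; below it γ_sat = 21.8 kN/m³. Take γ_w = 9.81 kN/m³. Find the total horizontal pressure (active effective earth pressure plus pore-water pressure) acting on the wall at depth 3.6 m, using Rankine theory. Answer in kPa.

K_a = (1 − sin φ)/(1 + sin φ) = 0.2347.
γ' = 21.8 − 9.81 = 11.99 kN/m³.
Effective vertical stress at 3.6 m: σ'_v = 21.2×1.9 + 11.99×1.70 = 60.66 kPa.
σ'_h = K_a σ'_v = 0.2347 × 60.66 = 14.24 kPa; u = γ_w × 1.70 = 16.68 kPa.
Total σ_h = 14.24 + 16.68 = 30.92 kPa.

30.9 kPa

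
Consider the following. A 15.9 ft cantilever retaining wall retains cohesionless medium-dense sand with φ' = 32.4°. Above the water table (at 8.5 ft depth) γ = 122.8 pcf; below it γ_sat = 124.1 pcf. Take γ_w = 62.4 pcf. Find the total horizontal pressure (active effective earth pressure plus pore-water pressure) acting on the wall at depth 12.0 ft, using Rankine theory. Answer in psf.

K_a = (1 − sin φ)/(1 + sin φ) = 0.3022.
γ' = 124.1 − 62.4 = 61.70 pcf.
Effective vertical stress at 12.0 ft: σ'_v = 122.8×8.5 + 61.70×3.50 = 1260 psf.
σ'_h = K_a σ'_v = 0.3022 × 1260 = 380.7 psf; u = γ_w × 3.50 = 218.4 psf.
Total σ_h = 380.7 + 218.4 = 599.1 psf.

599 psf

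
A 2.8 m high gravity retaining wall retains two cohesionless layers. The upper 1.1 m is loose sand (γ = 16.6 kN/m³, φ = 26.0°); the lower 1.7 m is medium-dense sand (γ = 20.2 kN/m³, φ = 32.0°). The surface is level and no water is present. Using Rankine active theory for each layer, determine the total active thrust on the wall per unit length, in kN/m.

22.4 kN/m

K_a1 = tan²(45°−26.0°/2) = 0.3905; K_a2 = tan²(45°−32.0°/2) = 0.3073.
Layer 1: σ at base = K_a1 γ₁ h₁ = 7.130 kPa; P₁ = ½×7.130×1.1 = 3.921.
Layer 2: σ_v at top = γ₁h₁ = 18.26; σ_h top = K_a2×18.26 = 5.611; σ_h base = K_a2×(18.26+20.2×1.7) = 16.16.
P₂ = ½(5.611+16.16)×1.7 = 18.51. Total P_a = 3.921+18.51 = 22.43 kN/m.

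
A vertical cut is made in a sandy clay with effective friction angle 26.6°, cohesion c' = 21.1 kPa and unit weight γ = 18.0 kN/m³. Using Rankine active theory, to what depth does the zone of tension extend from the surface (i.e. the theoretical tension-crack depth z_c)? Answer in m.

K_a = tan²(45° − 26.6°/2) = 0.3814; √K_a = 0.6176.
The active pressure is zero where K_a γ z = 2c√K_a, so z_c = 2c/(γ√K_a) = 2×21.1/(18.0×0.6176) = 3.796 m.

3.80 m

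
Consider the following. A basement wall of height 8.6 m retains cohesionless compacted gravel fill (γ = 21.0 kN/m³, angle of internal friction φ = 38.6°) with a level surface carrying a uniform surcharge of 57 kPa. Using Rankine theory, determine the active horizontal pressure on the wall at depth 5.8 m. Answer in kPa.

K_a = (1 − sin φ)/(1 + sin φ) = 0.2316.
σ_v = γz + q = 21.0 × 5.8 + 57 = 178.8 kPa.
σ_h = K_a σ_v = 0.2316 × 178.8 = 41.41 kPa.

41.4 kPa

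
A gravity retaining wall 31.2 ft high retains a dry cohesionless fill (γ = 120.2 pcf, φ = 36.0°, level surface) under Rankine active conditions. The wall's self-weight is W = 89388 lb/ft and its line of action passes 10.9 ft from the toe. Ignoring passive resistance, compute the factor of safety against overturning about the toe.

6.17

K_a = tan²(45° − 36.0°/2) = 0.2596.
P_a = ½K_aγH² = 0.5×0.2596×120.2×31.2² = 15190 lb/ft, acting at H/3 = 10.40 ft above the base.
Overturning moment M_o = P_a × H/3 = 15190 × 10.40 = 158000.
Resisting moment M_r = W × 10.9 = 89388 × 10.9 = 974300.
FS_overturning = M_r/M_o = 974300/158000 = 6.168.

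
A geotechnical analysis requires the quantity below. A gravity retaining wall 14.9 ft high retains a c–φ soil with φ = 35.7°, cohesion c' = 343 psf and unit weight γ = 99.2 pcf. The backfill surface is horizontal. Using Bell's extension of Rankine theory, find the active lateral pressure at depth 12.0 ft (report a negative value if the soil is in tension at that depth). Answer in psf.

K_a = (1 − sin φ)/(1 + sin φ) = 0.2630.
σ_a = K_a γ z − 2c√K_a = 0.2630×99.2×12.0 − 2×343×0.5128 = -38.73 psf.

-38.7 psf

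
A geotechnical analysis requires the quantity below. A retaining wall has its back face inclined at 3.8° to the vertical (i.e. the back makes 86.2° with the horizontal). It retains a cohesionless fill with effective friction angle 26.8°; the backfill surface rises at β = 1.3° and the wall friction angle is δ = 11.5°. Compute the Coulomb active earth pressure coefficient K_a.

0.379

K_a = sin²(α+φ) / [sin²α · sin(α−δ) · (1 + √{sin(φ+δ)sin(φ−β) / (sin(α−δ)sin(α+β))})²].
With α = 86.2°, φ = 26.8°, δ = 11.5°, β = 1.3°: K_a = 0.3788.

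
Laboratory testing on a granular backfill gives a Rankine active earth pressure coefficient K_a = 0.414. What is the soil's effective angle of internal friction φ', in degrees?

24.5°

K_a = tan²(45° − φ/2) ⇒ 45° − φ/2 = arctan(√0.414) = 32.76°.
φ = 2(45° − 32.76°) = 24.48°.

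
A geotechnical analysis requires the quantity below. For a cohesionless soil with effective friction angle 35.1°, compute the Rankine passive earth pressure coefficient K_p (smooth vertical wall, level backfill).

3.71

K_p = (1 + sin φ)/(1 − sin φ) = tan²(45° + 35.1°/2) = 3.706.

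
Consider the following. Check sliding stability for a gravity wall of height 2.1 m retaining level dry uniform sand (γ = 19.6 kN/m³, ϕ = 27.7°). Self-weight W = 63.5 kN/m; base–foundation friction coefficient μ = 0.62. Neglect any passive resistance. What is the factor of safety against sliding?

2.49

K_a = tan²(45° − 27.7°/2) = 0.3653.
P_a = ½K_aγH² = 0.5×0.3653×19.6×2.1² = 15.79 kN/m, acting at H/3 = 0.7000 m above the base.
FS_sliding = μW / P_a = 0.62×63.5 / 15.79 = 2.494.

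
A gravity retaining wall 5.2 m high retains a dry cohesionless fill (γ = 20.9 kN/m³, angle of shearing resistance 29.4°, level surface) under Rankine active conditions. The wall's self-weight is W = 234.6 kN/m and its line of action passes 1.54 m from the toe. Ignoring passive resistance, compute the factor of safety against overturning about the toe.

2.16

K_a = tan²(45° − 29.4°/2) = 0.3415.
P_a = ½K_aγH² = 0.5×0.3415×20.9×5.2² = 96.49 kN/m, acting at H/3 = 1.733 m above the base.
Overturning moment M_o = P_a × H/3 = 96.49 × 1.733 = 167.2.
Resisting moment M_r = W × 1.54 = 234.6 × 1.54 = 361.3.
FS_overturning = M_r/M_o = 361.3/167.2 = 2.160.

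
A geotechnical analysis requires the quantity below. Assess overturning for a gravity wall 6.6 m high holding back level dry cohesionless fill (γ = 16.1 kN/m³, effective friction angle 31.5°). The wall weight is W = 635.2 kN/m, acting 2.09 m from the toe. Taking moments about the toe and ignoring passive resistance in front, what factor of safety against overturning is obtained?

5.49

K_a = tan²(45° − 31.5°/2) = 0.3136.
P_a = ½K_aγH² = 0.5×0.3136×16.1×6.6² = 110.0 kN/m, acting at H/3 = 2.200 m above the base.
Overturning moment M_o = P_a × H/3 = 110.0 × 2.200 = 241.9.
Resisting moment M_r = W × 2.09 = 635.2 × 2.09 = 1328.
FS_overturning = M_r/M_o = 1328/241.9 = 5.487.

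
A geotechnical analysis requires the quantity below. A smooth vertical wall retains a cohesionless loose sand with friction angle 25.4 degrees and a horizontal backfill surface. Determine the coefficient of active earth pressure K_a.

K_a = tan²(45° − φ/2) = tan²(32.30°) = 0.3996.

0.400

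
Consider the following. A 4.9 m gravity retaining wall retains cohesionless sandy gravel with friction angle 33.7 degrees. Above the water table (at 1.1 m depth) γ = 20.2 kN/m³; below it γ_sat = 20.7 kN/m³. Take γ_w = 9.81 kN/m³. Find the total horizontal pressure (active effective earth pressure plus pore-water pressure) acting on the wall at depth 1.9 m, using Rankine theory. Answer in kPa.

K_a = (1 − sin φ)/(1 + sin φ) = 0.2863.
γ' = 20.7 − 9.81 = 10.89 kN/m³.
Effective vertical stress at 1.9 m: σ'_v = 20.2×1.1 + 10.89×0.800 = 30.93 kPa.
σ'_h = K_a σ'_v = 0.2863 × 30.93 = 8.856 kPa; u = γ_w × 0.800 = 7.848 kPa.
Total σ_h = 8.856 + 7.848 = 16.70 kPa.

16.7 kPa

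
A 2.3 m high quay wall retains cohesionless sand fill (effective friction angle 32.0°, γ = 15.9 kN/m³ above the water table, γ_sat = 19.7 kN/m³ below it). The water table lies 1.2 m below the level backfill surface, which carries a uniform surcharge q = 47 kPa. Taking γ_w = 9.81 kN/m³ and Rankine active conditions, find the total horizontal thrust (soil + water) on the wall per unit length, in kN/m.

K_a = tan²(45° − φ/2) = 0.3073.
γ' = 19.7 − 9.81 = 9.890 kN/m³. h₂ = H − d_w = 1.1 m.
σ'_h: at surface K_a·q = 14.44; at WT K_a(q+γd_w) = 20.30; at base K_a(q+γd_w+γ'h₂) = 23.65 kPa.
P₁ = ½(14.44+20.30)×1.2 = 20.85; P₂ = ½(20.30+23.65)×1.1 = 24.17; P_w = ½γ_w h₂² = 5.935.
Total = 20.85+24.17+5.935 = 50.95 kN/m.

51.0 kN/m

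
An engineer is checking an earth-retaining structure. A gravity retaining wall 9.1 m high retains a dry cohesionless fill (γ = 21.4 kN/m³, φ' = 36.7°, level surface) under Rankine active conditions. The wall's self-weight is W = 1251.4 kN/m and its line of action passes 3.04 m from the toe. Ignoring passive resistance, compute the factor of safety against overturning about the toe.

5.62

K_a = tan²(45° − 36.7°/2) = 0.2519.
P_a = ½K_aγH² = 0.5×0.2519×21.4×9.1² = 223.2 kN/m, acting at H/3 = 3.033 m above the base.
Overturning moment M_o = P_a × H/3 = 223.2 × 3.033 = 676.9.
Resisting moment M_r = W × 3.04 = 1251.4 × 3.04 = 3804.
FS_overturning = M_r/M_o = 3804/676.9 = 5.620.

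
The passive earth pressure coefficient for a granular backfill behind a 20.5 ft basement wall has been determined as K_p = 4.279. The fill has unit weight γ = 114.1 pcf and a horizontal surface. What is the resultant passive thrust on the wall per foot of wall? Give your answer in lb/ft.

103000 lb/ft

P = ½ K_p γ H² = 0.5 × 4.279 × 114.1 × 20.5² = 102600 lb/ft.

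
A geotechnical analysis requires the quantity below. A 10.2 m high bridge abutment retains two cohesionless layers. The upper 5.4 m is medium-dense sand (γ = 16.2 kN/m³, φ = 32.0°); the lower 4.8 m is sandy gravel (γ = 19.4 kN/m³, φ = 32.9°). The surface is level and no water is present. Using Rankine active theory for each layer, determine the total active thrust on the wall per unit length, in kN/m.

263 kN/m

K_a1 = tan²(45°−32.0°/2) = 0.3073; K_a2 = tan²(45°−32.9°/2) = 0.2960.
Layer 1: σ at base = K_a1 γ₁ h₁ = 26.88 kPa; P₁ = ½×26.88×5.4 = 72.57.
Layer 2: σ_v at top = γ₁h₁ = 87.48; σ_h top = K_a2×87.48 = 25.90; σ_h base = K_a2×(87.48+19.4×4.8) = 53.46.
P₂ = ½(25.90+53.46)×4.8 = 190.5. Total P_a = 72.57+190.5 = 263.0 kN/m.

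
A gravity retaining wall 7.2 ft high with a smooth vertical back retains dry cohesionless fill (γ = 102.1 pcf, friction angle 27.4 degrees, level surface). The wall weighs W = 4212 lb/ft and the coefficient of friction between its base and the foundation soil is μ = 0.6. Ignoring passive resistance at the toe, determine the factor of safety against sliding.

2.58

K_a = tan²(45° − 27.4°/2) = 0.3697.
P_a = ½K_aγH² = 0.5×0.3697×102.1×7.2² = 978.3 lb/ft, acting at H/3 = 2.400 ft above the base.
FS_sliding = μW / P_a = 0.6×4212 / 978.3 = 2.583.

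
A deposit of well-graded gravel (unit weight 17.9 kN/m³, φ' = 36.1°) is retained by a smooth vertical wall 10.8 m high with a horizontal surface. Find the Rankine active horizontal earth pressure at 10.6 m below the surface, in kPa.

49.0 kPa

K_a = (1 − sin φ)/(1 + sin φ) = 0.2585.
σ_h = K_a γ z = 0.2585 × 17.9 × 10.6 = 49.05 kPa.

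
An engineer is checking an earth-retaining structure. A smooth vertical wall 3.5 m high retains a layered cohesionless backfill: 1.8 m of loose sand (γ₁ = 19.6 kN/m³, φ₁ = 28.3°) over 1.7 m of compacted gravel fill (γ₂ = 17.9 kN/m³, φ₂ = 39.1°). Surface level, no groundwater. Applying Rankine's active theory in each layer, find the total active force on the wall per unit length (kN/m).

30.8 kN/m

K_a1 = tan²(45°−28.3°/2) = 0.3568; K_a2 = tan²(45°−39.1°/2) = 0.2265.
Layer 1: σ at base = K_a1 γ₁ h₁ = 12.59 kPa; P₁ = ½×12.59×1.8 = 11.33.
Layer 2: σ_v at top = γ₁h₁ = 35.28; σ_h top = K_a2×35.28 = 7.990; σ_h base = K_a2×(35.28+17.9×1.7) = 14.88.
P₂ = ½(7.990+14.88)×1.7 = 19.44. Total P_a = 11.33+19.44 = 30.77 kN/m.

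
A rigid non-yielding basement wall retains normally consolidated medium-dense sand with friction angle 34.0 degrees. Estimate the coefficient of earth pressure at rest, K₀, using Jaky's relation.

K₀ = 1 − sin φ' = 1 − sin 34.0° = 0.4408.

0.441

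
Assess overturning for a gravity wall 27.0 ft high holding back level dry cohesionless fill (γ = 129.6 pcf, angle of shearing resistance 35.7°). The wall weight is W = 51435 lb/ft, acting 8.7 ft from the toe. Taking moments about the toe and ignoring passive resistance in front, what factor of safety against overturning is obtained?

K_a = tan²(45° − 35.7°/2) = 0.2630.
P_a = ½K_aγH² = 0.5×0.2630×129.6×27.0² = 12420 lb/ft, acting at H/3 = 9.000 ft above the base.
Overturning moment M_o = P_a × H/3 = 12420 × 9.000 = 111800.
Resisting moment M_r = W × 8.7 = 51435 × 8.7 = 447500.
FS_overturning = M_r/M_o = 447500/111800 = 4.002.

4.00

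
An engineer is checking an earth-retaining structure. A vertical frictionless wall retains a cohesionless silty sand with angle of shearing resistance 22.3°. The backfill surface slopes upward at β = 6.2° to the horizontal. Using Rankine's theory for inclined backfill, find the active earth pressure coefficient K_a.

K_a = cos β · (cos β − √(cos²β − cos²φ)) / (cos β + √(cos²β − cos²φ)).
cos β = 0.9942, cos φ = 0.9252, √(cos²β − cos²φ) = 0.3638.
K_a = 0.9942 × (0.9942 − 0.3638)/(0.9942 + 0.3638) = 0.4615.

0.462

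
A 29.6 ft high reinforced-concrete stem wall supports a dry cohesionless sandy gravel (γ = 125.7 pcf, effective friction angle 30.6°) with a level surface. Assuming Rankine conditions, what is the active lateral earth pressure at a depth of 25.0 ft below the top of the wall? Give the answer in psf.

K_a = (1 − sin φ)/(1 + sin φ) = 0.3253.
σ_h = K_a γ z = 0.3253 × 125.7 × 25.0 = 1022 psf.

1020 psf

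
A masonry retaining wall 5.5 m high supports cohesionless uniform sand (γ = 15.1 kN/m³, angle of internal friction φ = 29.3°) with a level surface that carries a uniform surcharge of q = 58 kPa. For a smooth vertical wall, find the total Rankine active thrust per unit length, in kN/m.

188 kN/m

K_a = tan²(45° − φ/2) = 0.3428.
Soil triangle: ½ K_a γ H² = 0.5×0.3428×15.1×5.5² = 78.30 kN/m.
Surcharge rectangle: K_a q H = 0.3428×58×5.5 = 109.4 kN/m.
Total = 78.30 + 109.4 = 187.7 kN/m.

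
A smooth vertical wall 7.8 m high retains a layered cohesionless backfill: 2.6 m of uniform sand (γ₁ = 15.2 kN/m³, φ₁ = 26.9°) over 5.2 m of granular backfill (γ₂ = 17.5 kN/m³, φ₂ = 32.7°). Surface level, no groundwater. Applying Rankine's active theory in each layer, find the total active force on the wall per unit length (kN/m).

K_a1 = tan²(45°−26.9°/2) = 0.3770; K_a2 = tan²(45°−32.7°/2) = 0.2985.
Layer 1: σ at base = K_a1 γ₁ h₁ = 14.90 kPa; P₁ = ½×14.90×2.6 = 19.37.
Layer 2: σ_v at top = γ₁h₁ = 39.52; σ_h top = K_a2×39.52 = 11.80; σ_h base = K_a2×(39.52+17.5×5.2) = 38.96.
P₂ = ½(11.80+38.96)×5.2 = 132.0. Total P_a = 19.37+132.0 = 151.3 kN/m.

151 kN/m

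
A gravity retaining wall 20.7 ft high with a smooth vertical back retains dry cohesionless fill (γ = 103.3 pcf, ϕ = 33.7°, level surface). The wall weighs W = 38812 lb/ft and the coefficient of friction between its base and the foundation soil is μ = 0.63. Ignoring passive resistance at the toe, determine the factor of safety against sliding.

K_a = tan²(45° − 33.7°/2) = 0.2863.
P_a = ½K_aγH² = 0.5×0.2863×103.3×20.7² = 6336 lb/ft, acting at H/3 = 6.900 ft above the base.
FS_sliding = μW / P_a = 0.63×38812 / 6336 = 3.859.

3.86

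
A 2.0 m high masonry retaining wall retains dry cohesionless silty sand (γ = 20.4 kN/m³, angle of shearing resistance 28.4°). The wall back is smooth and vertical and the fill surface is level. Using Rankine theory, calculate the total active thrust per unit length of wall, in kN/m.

14.5 kN/m

K_a = tan²(45° − φ/2) = 0.3554.
P_a = ½ K_a γ H² = 0.5 × 0.3554 × 20.4 × 2.0² = 14.50 kN/m.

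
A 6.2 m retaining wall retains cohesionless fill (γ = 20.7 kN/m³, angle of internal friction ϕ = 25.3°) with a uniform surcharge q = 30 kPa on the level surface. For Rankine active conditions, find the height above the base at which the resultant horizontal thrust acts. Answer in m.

2.40 m

K_a = 0.4012.
Triangular part P₁ = ½K_aγH² = 159.6 at H/3 = 2.067 m; rectangular part P₂ = K_a q H = 74.62 at H/2 = 3.100 m.
ȳ = (P₁·2.067 + P₂·3.100)/(P₁+P₂) = 2.396 m.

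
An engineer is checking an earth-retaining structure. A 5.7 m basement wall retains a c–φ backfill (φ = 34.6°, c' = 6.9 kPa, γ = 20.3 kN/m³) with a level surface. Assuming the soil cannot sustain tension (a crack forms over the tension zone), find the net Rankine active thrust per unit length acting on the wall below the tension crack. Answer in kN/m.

54.3 kN/m

K_a = 0.2756; √K_a = 0.5250.
Tension-crack depth z_c = 2c/(γ√K_a) = 2×6.9/(20.3×0.5250) = 1.295 m.
σ_a at base = K_a γ H − 2c√K_a = 0.2756×20.3×5.7 − 2×6.9×0.5250 = 24.65 kPa.
P_a = ½ × 24.65 × (H − z_c) = 0.5×24.65×4.405 = 54.29 kN/m.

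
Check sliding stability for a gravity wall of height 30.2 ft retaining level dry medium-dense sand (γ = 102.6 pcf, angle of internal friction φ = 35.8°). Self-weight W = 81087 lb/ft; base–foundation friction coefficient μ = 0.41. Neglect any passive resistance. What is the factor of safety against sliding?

2.71

K_a = tan²(45° − 35.8°/2) = 0.2619.
P_a = ½K_aγH² = 0.5×0.2619×102.6×30.2² = 12250 lb/ft, acting at H/3 = 10.07 ft above the base.
FS_sliding = μW / P_a = 0.41×81087 / 12250 = 2.713.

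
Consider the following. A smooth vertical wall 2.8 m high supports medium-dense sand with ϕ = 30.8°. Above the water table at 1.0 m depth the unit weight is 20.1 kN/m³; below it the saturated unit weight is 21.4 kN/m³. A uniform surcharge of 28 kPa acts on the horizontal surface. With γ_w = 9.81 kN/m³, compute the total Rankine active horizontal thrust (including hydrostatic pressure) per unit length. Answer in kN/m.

K_a = tan²(45° − φ/2) = 0.3227.
γ' = 21.4 − 9.81 = 11.59 kN/m³. h₂ = H − d_w = 1.8 m.
σ'_h: at surface K_a·q = 9.036; at WT K_a(q+γd_w) = 15.52; at base K_a(q+γd_w+γ'h₂) = 22.25 kPa.
P₁ = ½(9.036+15.52)×1.0 = 12.28; P₂ = ½(15.52+22.25)×1.8 = 34.00; P_w = ½γ_w h₂² = 15.89.
Total = 12.28+34.00+15.89 = 62.17 kN/m.

62.2 kN/m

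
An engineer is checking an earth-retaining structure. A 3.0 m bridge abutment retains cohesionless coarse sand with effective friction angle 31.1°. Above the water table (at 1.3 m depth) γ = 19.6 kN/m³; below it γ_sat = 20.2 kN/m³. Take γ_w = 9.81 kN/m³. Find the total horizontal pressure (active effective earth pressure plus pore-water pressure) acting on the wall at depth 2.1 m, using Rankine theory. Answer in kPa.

K_a = (1 − sin φ)/(1 + sin φ) = 0.3188.
γ' = 20.2 − 9.81 = 10.39 kN/m³.
Effective vertical stress at 2.1 m: σ'_v = 19.6×1.3 + 10.39×0.800 = 33.79 kPa.
σ'_h = K_a σ'_v = 0.3188 × 33.79 = 10.77 kPa; u = γ_w × 0.800 = 7.848 kPa.
Total σ_h = 10.77 + 7.848 = 18.62 kPa.

18.6 kPa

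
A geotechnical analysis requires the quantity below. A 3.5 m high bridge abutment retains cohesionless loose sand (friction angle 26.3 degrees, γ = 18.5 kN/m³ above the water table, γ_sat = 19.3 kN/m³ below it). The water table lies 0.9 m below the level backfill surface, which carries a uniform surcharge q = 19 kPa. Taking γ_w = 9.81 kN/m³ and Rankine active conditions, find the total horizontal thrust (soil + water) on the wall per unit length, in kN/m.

K_a = tan²(45° − φ/2) = 0.3859.
γ' = 19.3 − 9.81 = 9.490 kN/m³. h₂ = H − d_w = 2.6 m.
σ'_h: at surface K_a·q = 7.333; at WT K_a(q+γd_w) = 13.76; at base K_a(q+γd_w+γ'h₂) = 23.28 kPa.
P₁ = ½(7.333+13.76)×0.9 = 9.491; P₂ = ½(13.76+23.28)×2.6 = 48.15; P_w = ½γ_w h₂² = 33.16.
Total = 9.491+48.15+33.16 = 90.80 kN/m.

90.8 kN/m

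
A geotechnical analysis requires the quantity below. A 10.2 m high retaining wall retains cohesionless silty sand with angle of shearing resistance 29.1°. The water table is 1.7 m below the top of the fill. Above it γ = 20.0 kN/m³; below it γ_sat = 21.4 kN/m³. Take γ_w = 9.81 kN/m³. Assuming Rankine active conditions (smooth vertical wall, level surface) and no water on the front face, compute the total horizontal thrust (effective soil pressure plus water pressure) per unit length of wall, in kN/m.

K_a = tan²(45° − φ/2) = 0.3456.
γ' = 21.4 − 9.81 = 11.59 kN/m³. Depth below WT = 8.5 m.
σ'_h at WT = K_a γ d_w = 11.75 kPa; at base = 11.75 + K_a γ' × 8.5 = 45.80 kPa.
P₁ (0–1.7 m) = ½×11.75×1.7 = 9.988. P₂ (1.7–10.2 m) = ½(11.75+45.80)×8.5 = 244.6.
P_w = ½ γ_w h₂² = 0.5×9.81×8.5² = 354.4. Total = 9.988+244.6+354.4 = 608.9 kN/m.

609 kN/m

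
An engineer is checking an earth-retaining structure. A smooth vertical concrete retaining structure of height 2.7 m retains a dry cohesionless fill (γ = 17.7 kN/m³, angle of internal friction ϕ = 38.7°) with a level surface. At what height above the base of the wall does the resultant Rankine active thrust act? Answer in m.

0.900 m

K_a = 0.2306.
The pressure distribution is triangular, so the resultant acts at H/3 above the base = 2.7/3 = 0.9000 m.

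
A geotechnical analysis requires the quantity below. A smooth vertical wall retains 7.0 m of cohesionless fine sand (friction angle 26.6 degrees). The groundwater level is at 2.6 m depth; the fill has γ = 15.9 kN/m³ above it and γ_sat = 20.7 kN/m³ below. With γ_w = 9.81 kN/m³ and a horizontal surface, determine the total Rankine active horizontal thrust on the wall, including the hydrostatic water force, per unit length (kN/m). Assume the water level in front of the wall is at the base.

K_a = tan²(45° − φ/2) = 0.3814.
γ' = 20.7 − 9.81 = 10.89 kN/m³. Depth below WT = 4.4 m.
σ'_h at WT = K_a γ d_w = 15.77 kPa; at base = 15.77 + K_a γ' × 4.4 = 34.05 kPa.
P₁ (0–2.6 m) = ½×15.77×2.6 = 20.50. P₂ (2.6–7.0 m) = ½(15.77+34.05)×4.4 = 109.6.
P_w = ½ γ_w h₂² = 0.5×9.81×4.4² = 94.96. Total = 20.50+109.6+94.96 = 225.1 kN/m.

225 kN/m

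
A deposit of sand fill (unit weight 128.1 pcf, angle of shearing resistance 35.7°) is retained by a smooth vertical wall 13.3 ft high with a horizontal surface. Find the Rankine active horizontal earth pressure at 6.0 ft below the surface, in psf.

202 psf

K_a = (1 − sin φ)/(1 + sin φ) = 0.2630.
σ_h = K_a γ z = 0.2630 × 128.1 × 6.0 = 202.1 psf.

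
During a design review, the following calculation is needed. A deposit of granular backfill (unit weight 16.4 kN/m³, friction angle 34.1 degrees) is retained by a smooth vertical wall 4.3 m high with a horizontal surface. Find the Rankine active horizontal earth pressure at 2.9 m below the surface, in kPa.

13.4 kPa

K_a = (1 − sin φ)/(1 + sin φ) = 0.2815.
σ_h = K_a γ z = 0.2815 × 16.4 × 2.9 = 13.39 kPa.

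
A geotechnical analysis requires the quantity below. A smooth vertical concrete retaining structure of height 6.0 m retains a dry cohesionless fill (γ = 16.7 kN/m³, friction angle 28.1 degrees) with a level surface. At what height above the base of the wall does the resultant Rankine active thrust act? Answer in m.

2.00 m

K_a = 0.3596.
The pressure distribution is triangular, so the resultant acts at H/3 above the base = 6.0/3 = 2.000 m.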